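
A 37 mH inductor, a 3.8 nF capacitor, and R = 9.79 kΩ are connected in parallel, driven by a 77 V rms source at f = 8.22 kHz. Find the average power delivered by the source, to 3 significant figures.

ω = 2πf = 51650 rad/s
X_L = ωL = 1910 Ω
X_C = 1/(ωC) = 5100 Ω
Parallel: admittances add. Y = 1/R + 1/(jωL) + jωC
Y = (0.000102 − j0.000327) S
|Y| = 0.000343 S → |Z| = 1/|Y| = 2920 Ω, ∠Z = −∠Y = 72.7°
I = V/|Z| = 26.4 mA
P = VI cos φ = 77 × 0.0264 × cos(72.7°) = 606 mW

606 mW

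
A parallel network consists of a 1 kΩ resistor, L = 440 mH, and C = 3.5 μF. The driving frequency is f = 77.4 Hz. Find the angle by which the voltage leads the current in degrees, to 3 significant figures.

ω = 2πf = 486.3 rad/s
X_L = ωL = 214 Ω
X_C = 1/(ωC) = 588 Ω
Parallel: admittances add. Y = 1/R + 1/(jωL) + jωC
Y = (0.00100 − j0.00297) S
|Y| = 0.00313 S → |Z| = 1/|Y| = 319 Ω, ∠Z = −∠Y = 71.4°

71.4°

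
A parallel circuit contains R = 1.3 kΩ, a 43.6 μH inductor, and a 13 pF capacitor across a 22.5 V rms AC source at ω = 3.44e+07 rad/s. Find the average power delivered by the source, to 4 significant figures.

X_L = ωL = 1500 Ω
X_C = 1/(ωC) = 2236 Ω
Parallel: admittances add. Y = 1/R + 1/(jωL) + jωC
Y = (0.0007692 − j0.0002195) S
|Y| = 0.0007999 S → |Z| = 1/|Y| = 1250 Ω, ∠Z = −∠Y = 15.93°
I = V/|Z| = 18.00 mA
P = VI cos φ = 22.5 × 0.01800 × cos(15.93°) = 389.4 mW

389.4 mW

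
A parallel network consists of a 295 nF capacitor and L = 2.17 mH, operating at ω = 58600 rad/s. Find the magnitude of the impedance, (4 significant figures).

X_L = ωL = 127.2 Ω
X_C = 1/(ωC) = 57.85 Ω
Parallel: admittances add. Y = 1/(jωL) + jωC
Y = (0 + j0.009423) S
|Y| = 0.009423 S → |Z| = 1/|Y| = 106.1 Ω, ∠Z = −∠Y = -90.00°

106.1 Ω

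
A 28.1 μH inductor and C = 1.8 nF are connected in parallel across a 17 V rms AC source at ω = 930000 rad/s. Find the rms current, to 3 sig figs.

622 mA

X_L = ωL = 26.1 Ω
X_C = 1/(ωC) = 597 Ω
Parallel: admittances add. Y = 1/(jωL) + jωC
Y = (0 − j0.0366) S
|Y| = 0.0366 S → |Z| = 1/|Y| = 27.3 Ω, ∠Z = −∠Y = 90.0°
I = V/|Z| = 17/27.3 = 622 mA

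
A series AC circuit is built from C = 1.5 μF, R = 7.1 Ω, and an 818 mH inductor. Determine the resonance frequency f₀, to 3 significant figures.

ω₀ = 1/√(LC) = 1/√(0.818 × 1.5e-06) = 902.8 rad/s
f₀ = ω₀/(2π) = 144 Hz

144 Hz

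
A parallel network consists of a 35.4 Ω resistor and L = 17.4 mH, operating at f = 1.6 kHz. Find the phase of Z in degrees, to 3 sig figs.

11.4°

ω = 2πf = 10050 rad/s
X_L = ωL = 175 Ω
Parallel: admittances add. Y = 1/R + 1/(jωL)
Y = (0.0282 − j0.00572) S
|Y| = 0.0288 S → |Z| = 1/|Y| = 34.7 Ω, ∠Z = −∠Y = 11.4°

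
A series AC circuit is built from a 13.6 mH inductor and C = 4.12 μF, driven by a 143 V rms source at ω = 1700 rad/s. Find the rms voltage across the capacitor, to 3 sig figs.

171 V

X_L = ωL = 23.1 Ω
X_C = 1/(ωC) = 143 Ω
Net reactance X = X_L − X_C = -120 Ω
Z = − j120 Ω
|Z| = √(0² + 120²) = 120 Ω
I = V/|Z| = 1.20 A
V_C = I·|Z_C| = 1.20 × 143 = 171 V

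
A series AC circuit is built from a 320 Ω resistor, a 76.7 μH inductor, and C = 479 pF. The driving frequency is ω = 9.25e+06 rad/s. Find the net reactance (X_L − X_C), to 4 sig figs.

X_L = ωL = 709.5 Ω
X_C = 1/(ωC) = 225.7 Ω
X = 709.5 − 225.7 = 483.8 Ω

483.8 Ω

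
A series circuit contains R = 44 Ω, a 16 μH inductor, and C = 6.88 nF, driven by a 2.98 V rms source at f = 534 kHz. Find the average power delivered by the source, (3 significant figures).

ω = 2πf = 3.355e+06 rad/s
X_L = ωL = 53.7 Ω
X_C = 1/(ωC) = 43.3 Ω
Net reactance X = X_L − X_C = 10.4 Ω
Z = 44.0 + j10.4 Ω
|Z| = √(44.0² + 10.4²) = 45.2 Ω
∠Z = arctan(10.4/44.0) = 13.3°
I = V/|Z| = 65.9 mA
P = VI cos φ = 2.98 × 0.0659 × cos(13.3°) = 191 mW

191 mW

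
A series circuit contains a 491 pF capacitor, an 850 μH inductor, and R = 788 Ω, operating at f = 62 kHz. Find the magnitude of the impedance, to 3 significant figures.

ω = 2πf = 389600 rad/s
X_L = ωL = 331 Ω
X_C = 1/(ωC) = 5230 Ω
Net reactance X = X_L − X_C = -4900 Ω
Z = 788 − j4900 Ω
|Z| = √(788² + 4900²) = 4960 Ω

4960 Ω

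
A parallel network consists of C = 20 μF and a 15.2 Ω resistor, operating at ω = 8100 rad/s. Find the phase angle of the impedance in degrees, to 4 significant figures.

X_C = 1/(ωC) = 6.173 Ω
Parallel: admittances add. Y = 1/R + jωC
Y = (0.06579 + j0.1620) S
|Y| = 0.1748 S → |Z| = 1/|Y| = 5.719 Ω, ∠Z = −∠Y = -67.90°

-67.90°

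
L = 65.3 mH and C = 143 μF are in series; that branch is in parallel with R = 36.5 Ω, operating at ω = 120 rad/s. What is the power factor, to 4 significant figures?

X_L = ωL = 7.836 Ω
X_C = 1/(ωC) = 58.28 Ω
Branch 1: Z₁ = R = 36.50 Ω
Branch 2 (series LC): Z₂ = j(X_L − X_C) = −j50.44 Ω
Parallel: Z = Z₁Z₂/(Z₁+Z₂), |Z| = 29.57 Ω, ∠Z = -35.89°
cos φ = cos(-35.89°) = 0.8101

0.8101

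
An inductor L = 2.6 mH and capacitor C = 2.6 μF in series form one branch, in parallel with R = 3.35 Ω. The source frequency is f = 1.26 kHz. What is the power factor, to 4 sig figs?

0.9929

ω = 2πf = 7917 rad/s
X_L = ωL = 20.58 Ω
X_C = 1/(ωC) = 48.58 Ω
Branch 1: Z₁ = R = 3.350 Ω
Branch 2 (series LC): Z₂ = j(X_L − X_C) = −j28.00 Ω
Parallel: Z = Z₁Z₂/(Z₁+Z₂), |Z| = 3.326 Ω, ∠Z = -6.823°
cos φ = cos(-6.823°) = 0.9929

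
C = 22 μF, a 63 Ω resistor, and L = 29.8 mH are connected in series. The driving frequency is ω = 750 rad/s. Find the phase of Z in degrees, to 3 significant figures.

-31.3°

X_L = ωL = 22.4 Ω
X_C = 1/(ωC) = 60.6 Ω
Net reactance X = X_L − X_C = -38.3 Ω
Z = 63.0 − j38.3 Ω
|Z| = √(63.0² + 38.3²) = 73.7 Ω
∠Z = arctan(-38.3/63.0) = -31.3°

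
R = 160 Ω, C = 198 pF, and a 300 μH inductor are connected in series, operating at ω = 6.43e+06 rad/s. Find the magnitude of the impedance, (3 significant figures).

X_L = ωL = 1930 Ω
X_C = 1/(ωC) = 785 Ω
Net reactance X = X_L − X_C = 1140 Ω
Z = 160 + j1140 Ω
|Z| = √(160² + 1140²) = 1150 Ω

1150 Ω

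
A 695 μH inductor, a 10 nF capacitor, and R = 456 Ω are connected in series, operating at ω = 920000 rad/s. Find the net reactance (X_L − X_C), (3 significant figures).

531 Ω

X_L = ωL = 639 Ω
X_C = 1/(ωC) = 109 Ω
X = 639 − 109 = 531 Ω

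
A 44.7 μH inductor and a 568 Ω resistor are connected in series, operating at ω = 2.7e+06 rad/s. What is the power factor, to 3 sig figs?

X_L = ωL = 121 Ω
Z = 568 + j121 Ω
|Z| = √(568² + 121²) = 581 Ω
∠Z = arctan(121/568) = 12.0°
cos φ = cos(12.0°) = 0.978

0.978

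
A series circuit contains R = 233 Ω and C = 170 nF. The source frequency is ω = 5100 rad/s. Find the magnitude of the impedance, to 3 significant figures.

X_C = 1/(ωC) = 1150 Ω
Z = 233 − j1150 Ω
|Z| = √(233² + 1150²) = 1180 Ω

1180 Ω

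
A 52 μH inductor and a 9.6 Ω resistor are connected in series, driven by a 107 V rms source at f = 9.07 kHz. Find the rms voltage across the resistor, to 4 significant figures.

102.2 V

ω = 2πf = 56990 rad/s
X_L = ωL = 2.963 Ω
Z = 9.600 + j2.963 Ω
|Z| = √(9.600² + 2.963²) = 10.05 Ω
I = V/|Z| = 10.65 A
V_R = I·|Z_R| = 10.65 × 9.600 = 102.2 V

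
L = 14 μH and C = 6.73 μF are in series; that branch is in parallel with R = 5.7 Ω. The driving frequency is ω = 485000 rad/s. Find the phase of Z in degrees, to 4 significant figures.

X_L = ωL = 6.790 Ω
X_C = 1/(ωC) = 0.3064 Ω
Branch 1: Z₁ = R = 5.700 Ω
Branch 2 (series LC): Z₂ = j(X_L − X_C) = j6.484 Ω
Parallel: Z = Z₁Z₂/(Z₁+Z₂), |Z| = 4.281 Ω, ∠Z = 41.32°

41.32°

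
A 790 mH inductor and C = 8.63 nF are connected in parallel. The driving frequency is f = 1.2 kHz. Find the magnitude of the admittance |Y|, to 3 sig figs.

ω = 2πf = 7540 rad/s
X_L = ωL = 5960 Ω
X_C = 1/(ωC) = 15400 Ω
Parallel: admittances add. Y = 1/(jωL) + jωC
Y = (0 − j0.000103) S
|Y| = 0.000103 S → |Z| = 1/|Y| = 9730 Ω, ∠Z = −∠Y = 90.0°

103 μS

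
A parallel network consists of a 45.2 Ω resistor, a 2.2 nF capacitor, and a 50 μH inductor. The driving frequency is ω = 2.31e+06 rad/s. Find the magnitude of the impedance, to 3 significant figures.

44.6 Ω

X_L = ωL = 116 Ω
X_C = 1/(ωC) = 197 Ω
Parallel: admittances add. Y = 1/R + 1/(jωL) + jωC
Y = (0.0221 − j0.00358) S
|Y| = 0.0224 S → |Z| = 1/|Y| = 44.6 Ω, ∠Z = −∠Y = 9.18°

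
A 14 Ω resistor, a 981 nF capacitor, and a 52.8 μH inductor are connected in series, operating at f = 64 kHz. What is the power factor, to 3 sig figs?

ω = 2πf = 402100 rad/s
X_L = ωL = 21.2 Ω
X_C = 1/(ωC) = 2.53 Ω
Net reactance X = X_L − X_C = 18.7 Ω
Z = 14.0 + j18.7 Ω
|Z| = √(14.0² + 18.7²) = 23.4 Ω
∠Z = arctan(18.7/14.0) = 53.2°
cos φ = cos(53.2°) = 0.599

0.599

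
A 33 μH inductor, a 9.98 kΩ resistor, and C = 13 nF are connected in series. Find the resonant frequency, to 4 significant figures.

243.0 kHz

ω₀ = 1/√(LC) = 1/√(3.3e-05 × 1.3e-08) = 1.527e+06 rad/s
f₀ = ω₀/(2π) = 243.0 kHz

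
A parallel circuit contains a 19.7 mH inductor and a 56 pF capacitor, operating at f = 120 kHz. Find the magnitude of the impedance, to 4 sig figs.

ω = 2πf = 754000 rad/s
X_L = ωL = 14850 Ω
X_C = 1/(ωC) = 23680 Ω
Parallel: admittances add. Y = 1/(jωL) + jωC
Y = (0 − j2.51e-05) S
|Y| = 2.51e-05 S → |Z| = 1/|Y| = 39840 Ω, ∠Z = −∠Y = 90.00°

39840 Ω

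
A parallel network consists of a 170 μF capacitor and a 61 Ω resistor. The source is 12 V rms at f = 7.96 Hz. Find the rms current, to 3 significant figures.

222 mA

ω = 2πf = 50.01 rad/s
X_C = 1/(ωC) = 118 Ω
Parallel: admittances add. Y = 1/R + jωC
Y = (0.0164 + j0.00850) S
|Y| = 0.0185 S → |Z| = 1/|Y| = 54.2 Ω, ∠Z = −∠Y = -27.4°
I = V/|Z| = 12/54.2 = 222 mA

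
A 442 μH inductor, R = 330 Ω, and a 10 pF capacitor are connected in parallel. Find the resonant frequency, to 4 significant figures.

ω₀ = 1/√(LC) = 1/√(0.000442 × 1e-11) = 1.504e+07 rad/s
f₀ = ω₀/(2π) = 2.394 MHz

2.394 MHz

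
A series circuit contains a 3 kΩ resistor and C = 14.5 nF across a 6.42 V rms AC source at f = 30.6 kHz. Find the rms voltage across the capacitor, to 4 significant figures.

0.7622 V

ω = 2πf = 192300 rad/s
X_C = 1/(ωC) = 358.7 Ω
Z = 3000 − j358.7 Ω
|Z| = √(3000² + 358.7²) = 3021 Ω
I = V/|Z| = 2.125 mA
V_C = I·|Z_C| = 0.002125 × 358.7 = 0.7622 V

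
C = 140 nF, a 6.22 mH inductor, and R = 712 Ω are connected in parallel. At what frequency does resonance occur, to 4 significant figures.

5.393 kHz

ω₀ = 1/√(LC) = 1/√(0.00622 × 1.4e-07) = 33890 rad/s
f₀ = ω₀/(2π) = 5.393 kHz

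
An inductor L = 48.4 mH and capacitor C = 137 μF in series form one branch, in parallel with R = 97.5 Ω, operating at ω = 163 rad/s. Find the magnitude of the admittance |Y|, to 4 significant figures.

28.98 mS

X_L = ωL = 7.889 Ω
X_C = 1/(ωC) = 44.78 Ω
Branch 1: Z₁ = R = 97.50 Ω
Branch 2 (series LC): Z₂ = j(X_L − X_C) = −j36.89 Ω
Parallel: Z = Z₁Z₂/(Z₁+Z₂), |Z| = 34.50 Ω, ∠Z = -69.27°
|Y| = 1/|Z| = 28.98 mS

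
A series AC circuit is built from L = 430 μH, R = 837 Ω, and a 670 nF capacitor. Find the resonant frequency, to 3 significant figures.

ω₀ = 1/√(LC) = 1/√(0.00043 × 6.7e-07) = 58920 rad/s
f₀ = ω₀/(2π) = 9.38 kHz

9.38 kHz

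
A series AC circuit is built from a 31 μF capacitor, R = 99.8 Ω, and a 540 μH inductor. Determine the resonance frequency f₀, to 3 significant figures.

ω₀ = 1/√(LC) = 1/√(0.00054 × 3.1e-05) = 7729 rad/s
f₀ = ω₀/(2π) = 1.23 kHz

1.23 kHz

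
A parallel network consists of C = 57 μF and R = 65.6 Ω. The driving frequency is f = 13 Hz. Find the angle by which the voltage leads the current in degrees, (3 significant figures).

ω = 2πf = 81.68 rad/s
X_C = 1/(ωC) = 215 Ω
Parallel: admittances add. Y = 1/R + jωC
Y = (0.0152 + j0.00466) S
|Y| = 0.0159 S → |Z| = 1/|Y| = 62.7 Ω, ∠Z = −∠Y = -17.0°

-17.0°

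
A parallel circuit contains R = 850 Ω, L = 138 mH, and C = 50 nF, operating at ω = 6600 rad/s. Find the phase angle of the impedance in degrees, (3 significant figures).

33.1°

X_L = ωL = 911 Ω
X_C = 1/(ωC) = 3030 Ω
Parallel: admittances add. Y = 1/R + 1/(jωL) + jωC
Y = (0.00118 − j0.000768) S
|Y| = 0.00140 S → |Z| = 1/|Y| = 712 Ω, ∠Z = −∠Y = 33.1°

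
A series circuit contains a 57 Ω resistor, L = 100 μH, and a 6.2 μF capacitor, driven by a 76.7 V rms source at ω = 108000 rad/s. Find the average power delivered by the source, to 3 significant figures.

X_L = ωL = 10.8 Ω
X_C = 1/(ωC) = 1.49 Ω
Net reactance X = X_L − X_C = 9.31 Ω
Z = 57.0 + j9.31 Ω
|Z| = √(57.0² + 9.31²) = 57.8 Ω
∠Z = arctan(9.31/57.0) = 9.27°
I = V/|Z| = 1.33 A
P = VI cos φ = 76.7 × 1.33 × cos(9.27°) = 101 W

101 W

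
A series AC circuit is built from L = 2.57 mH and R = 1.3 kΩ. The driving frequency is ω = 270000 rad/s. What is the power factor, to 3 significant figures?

X_L = ωL = 694 Ω
Z = 1300 + j694 Ω
|Z| = √(1300² + 694²) = 1470 Ω
∠Z = arctan(694/1300) = 28.1°
cos φ = cos(28.1°) = 0.882

0.882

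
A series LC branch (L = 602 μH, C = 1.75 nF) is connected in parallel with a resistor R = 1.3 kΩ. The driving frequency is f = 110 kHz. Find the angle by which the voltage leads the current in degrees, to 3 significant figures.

-72.5°

ω = 2πf = 691200 rad/s
X_L = ωL = 416 Ω
X_C = 1/(ωC) = 827 Ω
Branch 1: Z₁ = R = 1300 Ω
Branch 2 (series LC): Z₂ = j(X_L − X_C) = −j411 Ω
Parallel: Z = Z₁Z₂/(Z₁+Z₂), |Z| = 392 Ω, ∠Z = -72.5°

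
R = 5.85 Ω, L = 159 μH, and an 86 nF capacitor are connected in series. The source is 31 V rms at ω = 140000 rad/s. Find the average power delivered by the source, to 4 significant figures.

X_L = ωL = 22.26 Ω
X_C = 1/(ωC) = 83.06 Ω
Net reactance X = X_L − X_C = -60.80 Ω
Z = 5.850 − j60.80 Ω
|Z| = √(5.850² + 60.80²) = 61.08 Ω
∠Z = arctan(-60.80/5.850) = -84.50°
I = V/|Z| = 507.6 mA
P = VI cos φ = 31 × 0.5076 × cos(-84.50°) = 1.507 W

1.507 W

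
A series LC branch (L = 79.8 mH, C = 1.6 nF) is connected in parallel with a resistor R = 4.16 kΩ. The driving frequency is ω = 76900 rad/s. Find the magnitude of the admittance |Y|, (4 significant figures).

X_L = ωL = 6137 Ω
X_C = 1/(ωC) = 8127 Ω
Branch 1: Z₁ = R = 4160 Ω
Branch 2 (series LC): Z₂ = j(X_L − X_C) = −j1991 Ω
Parallel: Z = Z₁Z₂/(Z₁+Z₂), |Z| = 1796 Ω, ∠Z = -64.43°
|Y| = 1/|Z| = 556.9 μS

556.9 μS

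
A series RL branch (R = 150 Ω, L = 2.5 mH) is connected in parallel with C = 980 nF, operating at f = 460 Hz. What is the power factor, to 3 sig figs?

0.936

ω = 2πf = 2890 rad/s
X_L = ωL = 7.23 Ω
X_C = 1/(ωC) = 353 Ω
Branch 1 (R+jX_L): Z₁ = 150 + j7.23 Ω, |Z₁| = 150 Ω
Branch 2 (−jX_C): Z₂ = −j353 Ω
Parallel: Z = Z₁Z₂/(Z₁+Z₂), |Z| = 141 Ω, ∠Z = -20.7°
cos φ = cos(-20.7°) = 0.936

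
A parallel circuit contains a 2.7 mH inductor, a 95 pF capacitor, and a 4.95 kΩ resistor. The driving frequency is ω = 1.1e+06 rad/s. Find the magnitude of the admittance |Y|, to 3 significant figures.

X_L = ωL = 2970 Ω
X_C = 1/(ωC) = 9570 Ω
Parallel: admittances add. Y = 1/R + 1/(jωL) + jωC
Y = (0.000202 − j0.000232) S
|Y| = 0.000308 S → |Z| = 1/|Y| = 3250 Ω, ∠Z = −∠Y = 49.0°

308 μS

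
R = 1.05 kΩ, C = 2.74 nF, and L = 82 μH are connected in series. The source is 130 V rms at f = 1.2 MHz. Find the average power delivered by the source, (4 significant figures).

ω = 2πf = 7.54e+06 rad/s
X_L = ωL = 618.3 Ω
X_C = 1/(ωC) = 48.40 Ω
Net reactance X = X_L − X_C = 569.9 Ω
Z = 1050 + j569.9 Ω
|Z| = √(1050² + 569.9²) = 1195 Ω
∠Z = arctan(569.9/1050) = 28.49°
I = V/|Z| = 108.8 mA
P = VI cos φ = 130 × 0.1088 × cos(28.49°) = 12.43 W

12.43 W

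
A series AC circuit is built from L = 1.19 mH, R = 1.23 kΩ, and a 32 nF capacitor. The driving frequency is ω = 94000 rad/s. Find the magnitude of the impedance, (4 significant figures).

X_L = ωL = 111.9 Ω
X_C = 1/(ωC) = 332.4 Ω
Net reactance X = X_L − X_C = -220.6 Ω
Z = 1230 − j220.6 Ω
|Z| = √(1230² + 220.6²) = 1250 Ω

1250 Ω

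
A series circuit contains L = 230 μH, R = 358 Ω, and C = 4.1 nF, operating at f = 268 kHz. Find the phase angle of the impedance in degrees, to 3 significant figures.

ω = 2πf = 1.684e+06 rad/s
X_L = ωL = 387 Ω
X_C = 1/(ωC) = 145 Ω
Net reactance X = X_L − X_C = 242 Ω
Z = 358 + j242 Ω
|Z| = √(358² + 242²) = 432 Ω
∠Z = arctan(242/358) = 34.1°

34.1°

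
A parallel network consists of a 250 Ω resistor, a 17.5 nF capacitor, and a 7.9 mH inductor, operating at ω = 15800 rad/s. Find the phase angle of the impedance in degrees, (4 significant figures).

62.66°

X_L = ωL = 124.8 Ω
X_C = 1/(ωC) = 3617 Ω
Parallel: admittances add. Y = 1/R + 1/(jωL) + jωC
Y = (0.004000 − j0.007735) S
|Y| = 0.008708 S → |Z| = 1/|Y| = 114.8 Ω, ∠Z = −∠Y = 62.66°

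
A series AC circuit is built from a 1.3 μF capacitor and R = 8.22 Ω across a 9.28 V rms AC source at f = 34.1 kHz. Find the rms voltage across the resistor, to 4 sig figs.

ω = 2πf = 214300 rad/s
X_C = 1/(ωC) = 3.590 Ω
Z = 8.220 − j3.590 Ω
|Z| = √(8.220² + 3.590²) = 8.970 Ω
I = V/|Z| = 1.035 A
V_R = I·|Z_R| = 1.035 × 8.220 = 8.504 V

8.504 V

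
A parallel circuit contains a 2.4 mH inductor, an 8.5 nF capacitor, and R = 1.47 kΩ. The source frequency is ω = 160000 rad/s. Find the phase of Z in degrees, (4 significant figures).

61.33°

X_L = ωL = 384.0 Ω
X_C = 1/(ωC) = 735.3 Ω
Parallel: admittances add. Y = 1/R + 1/(jωL) + jωC
Y = (0.0006803 − j0.001244) S
|Y| = 0.001418 S → |Z| = 1/|Y| = 705.2 Ω, ∠Z = −∠Y = 61.33°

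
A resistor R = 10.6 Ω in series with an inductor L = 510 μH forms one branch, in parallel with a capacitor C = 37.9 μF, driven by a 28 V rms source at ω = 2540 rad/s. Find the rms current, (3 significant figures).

3.53 A

X_L = ωL = 1.30 Ω
X_C = 1/(ωC) = 10.4 Ω
Branch 1 (R+jX_L): Z₁ = 10.6 + j1.30 Ω, |Z₁| = 10.7 Ω
Branch 2 (−jX_C): Z₂ = −j10.4 Ω
Parallel: Z = Z₁Z₂/(Z₁+Z₂), |Z| = 7.94 Ω, ∠Z = -42.4°
I = V/|Z| = 28/7.94 = 3.53 A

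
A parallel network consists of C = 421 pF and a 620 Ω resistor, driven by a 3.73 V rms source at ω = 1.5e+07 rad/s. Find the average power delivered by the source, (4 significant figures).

X_C = 1/(ωC) = 158.4 Ω
Parallel: admittances add. Y = 1/R + jωC
Y = (0.001613 + j0.006315) S
|Y| = 0.006518 S → |Z| = 1/|Y| = 153.4 Ω, ∠Z = −∠Y = -75.67°
I = V/|Z| = 24.31 mA
P = VI cos φ = 3.73 × 0.02431 × cos(-75.67°) = 22.44 mW

22.44 mW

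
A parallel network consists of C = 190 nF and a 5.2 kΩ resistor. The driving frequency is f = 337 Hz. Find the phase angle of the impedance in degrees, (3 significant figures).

-64.5°

ω = 2πf = 2117 rad/s
X_C = 1/(ωC) = 2490 Ω
Parallel: admittances add. Y = 1/R + jωC
Y = (0.000192 + j0.000402) S
|Y| = 0.000446 S → |Z| = 1/|Y| = 2240 Ω, ∠Z = −∠Y = -64.5°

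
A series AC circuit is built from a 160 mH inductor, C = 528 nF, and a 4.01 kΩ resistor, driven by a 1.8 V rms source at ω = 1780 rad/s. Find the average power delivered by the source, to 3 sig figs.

779 μW

X_L = ωL = 285 Ω
X_C = 1/(ωC) = 1060 Ω
Net reactance X = X_L − X_C = -779 Ω
Z = 4010 − j779 Ω
|Z| = √(4010² + 779²) = 4090 Ω
∠Z = arctan(-779/4010) = -11.0°
I = V/|Z| = 441 μA
P = VI cos φ = 1.8 × 0.000441 × cos(-11.0°) = 779 μW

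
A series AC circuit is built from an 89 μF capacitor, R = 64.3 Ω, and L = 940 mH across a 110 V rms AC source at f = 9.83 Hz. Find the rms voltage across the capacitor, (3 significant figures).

143 V

ω = 2πf = 61.76 rad/s
X_L = ωL = 58.1 Ω
X_C = 1/(ωC) = 182 Ω
Net reactance X = X_L − X_C = -124 Ω
Z = 64.3 − j124 Ω
|Z| = √(64.3² + 124²) = 140 Ω
I = V/|Z| = 788 mA
V_C = I·|Z_C| = 0.788 × 182 = 143 V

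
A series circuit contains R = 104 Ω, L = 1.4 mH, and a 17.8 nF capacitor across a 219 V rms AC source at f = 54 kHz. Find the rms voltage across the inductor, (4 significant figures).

318.7 V

ω = 2πf = 339300 rad/s
X_L = ωL = 475.0 Ω
X_C = 1/(ωC) = 165.6 Ω
Net reactance X = X_L − X_C = 309.4 Ω
Z = 104.0 + j309.4 Ω
|Z| = √(104.0² + 309.4²) = 326.4 Ω
I = V/|Z| = 670.9 mA
V_L = I·|Z_L| = 0.6709 × 475.0 = 318.7 V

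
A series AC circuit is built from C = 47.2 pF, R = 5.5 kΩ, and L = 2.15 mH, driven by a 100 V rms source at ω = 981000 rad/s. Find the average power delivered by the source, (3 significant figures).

134 mW

X_L = ωL = 2110 Ω
X_C = 1/(ωC) = 21600 Ω
Net reactance X = X_L − X_C = -19500 Ω
Z = 5500 − j19500 Ω
|Z| = √(5500² + 19500²) = 20200 Ω
∠Z = arctan(-19500/5500) = -74.2°
I = V/|Z| = 4.94 mA
P = VI cos φ = 100 × 0.00494 × cos(-74.2°) = 134 mW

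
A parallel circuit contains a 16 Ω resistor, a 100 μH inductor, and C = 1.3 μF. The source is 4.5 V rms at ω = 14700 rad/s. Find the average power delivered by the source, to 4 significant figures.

1.266 W

X_L = ωL = 1.470 Ω
X_C = 1/(ωC) = 52.33 Ω
Parallel: admittances add. Y = 1/R + 1/(jωL) + jωC
Y = (0.06250 − j0.6612) S
|Y| = 0.6641 S → |Z| = 1/|Y| = 1.506 Ω, ∠Z = −∠Y = 84.60°
I = V/|Z| = 2.988 A
P = VI cos φ = 4.5 × 2.988 × cos(84.60°) = 1.266 W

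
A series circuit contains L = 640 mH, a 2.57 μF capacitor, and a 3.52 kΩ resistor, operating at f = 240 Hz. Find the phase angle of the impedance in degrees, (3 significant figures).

11.4°

ω = 2πf = 1508 rad/s
X_L = ωL = 965 Ω
X_C = 1/(ωC) = 258 Ω
Net reactance X = X_L − X_C = 707 Ω
Z = 3520 + j707 Ω
|Z| = √(3520² + 707²) = 3590 Ω
∠Z = arctan(707/3520) = 11.4°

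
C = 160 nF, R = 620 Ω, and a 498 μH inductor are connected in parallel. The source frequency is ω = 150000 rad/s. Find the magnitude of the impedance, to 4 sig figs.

X_L = ωL = 74.70 Ω
X_C = 1/(ωC) = 41.67 Ω
Parallel: admittances add. Y = 1/R + 1/(jωL) + jωC
Y = (0.001613 + j0.01061) S
|Y| = 0.01073 S → |Z| = 1/|Y| = 93.15 Ω, ∠Z = −∠Y = -81.36°

93.15 Ω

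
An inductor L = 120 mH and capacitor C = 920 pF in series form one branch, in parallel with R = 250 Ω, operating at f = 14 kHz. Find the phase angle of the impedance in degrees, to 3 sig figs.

ω = 2πf = 87960 rad/s
X_L = ωL = 10600 Ω
X_C = 1/(ωC) = 12400 Ω
Branch 1: Z₁ = R = 250 Ω
Branch 2 (series LC): Z₂ = j(X_L − X_C) = −j1800 Ω
Parallel: Z = Z₁Z₂/(Z₁+Z₂), |Z| = 248 Ω, ∠Z = -7.90°

-7.90°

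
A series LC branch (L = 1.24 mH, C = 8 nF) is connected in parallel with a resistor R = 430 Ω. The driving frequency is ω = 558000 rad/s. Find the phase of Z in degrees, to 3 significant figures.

42.6°

X_L = ωL = 692 Ω
X_C = 1/(ωC) = 224 Ω
Branch 1: Z₁ = R = 430 Ω
Branch 2 (series LC): Z₂ = j(X_L − X_C) = j468 Ω
Parallel: Z = Z₁Z₂/(Z₁+Z₂), |Z| = 317 Ω, ∠Z = 42.6°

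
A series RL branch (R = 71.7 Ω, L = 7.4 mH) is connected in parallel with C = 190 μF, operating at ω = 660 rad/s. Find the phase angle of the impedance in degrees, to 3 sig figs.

-83.6°

X_L = ωL = 4.88 Ω
X_C = 1/(ωC) = 7.97 Ω
Branch 1 (R+jX_L): Z₁ = 71.7 + j4.88 Ω, |Z₁| = 71.9 Ω
Branch 2 (−jX_C): Z₂ = −j7.97 Ω
Parallel: Z = Z₁Z₂/(Z₁+Z₂), |Z| = 7.99 Ω, ∠Z = -83.6°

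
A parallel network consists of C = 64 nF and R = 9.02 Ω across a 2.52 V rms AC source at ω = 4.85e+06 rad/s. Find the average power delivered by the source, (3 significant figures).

704 mW

X_C = 1/(ωC) = 3.22 Ω
Parallel: admittances add. Y = 1/R + jωC
Y = (0.111 + j0.310) S
|Y| = 0.330 S → |Z| = 1/|Y| = 3.03 Ω, ∠Z = −∠Y = -70.3°
I = V/|Z| = 831 mA
P = VI cos φ = 2.52 × 0.831 × cos(-70.3°) = 704 mW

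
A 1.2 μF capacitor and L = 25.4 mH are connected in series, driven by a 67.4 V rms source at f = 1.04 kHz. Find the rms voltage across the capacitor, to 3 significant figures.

ω = 2πf = 6535 rad/s
X_L = ωL = 166 Ω
X_C = 1/(ωC) = 128 Ω
Net reactance X = X_L − X_C = 38.4 Ω
Z = j38.4 Ω
|Z| = √(0² + 38.4²) = 38.4 Ω
I = V/|Z| = 1.75 A
V_C = I·|Z_C| = 1.75 × 128 = 224 V

224 V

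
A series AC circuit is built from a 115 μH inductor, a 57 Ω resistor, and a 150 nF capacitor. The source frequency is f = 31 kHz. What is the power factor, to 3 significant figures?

ω = 2πf = 194800 rad/s
X_L = ωL = 22.4 Ω
X_C = 1/(ωC) = 34.2 Ω
Net reactance X = X_L − X_C = -11.8 Ω
Z = 57.0 − j11.8 Ω
|Z| = √(57.0² + 11.8²) = 58.2 Ω
∠Z = arctan(-11.8/57.0) = -11.7°
cos φ = cos(-11.7°) = 0.979

0.979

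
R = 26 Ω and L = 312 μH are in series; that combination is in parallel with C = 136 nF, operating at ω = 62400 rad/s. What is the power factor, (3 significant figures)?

X_L = ωL = 19.5 Ω
X_C = 1/(ωC) = 118 Ω
Branch 1 (R+jX_L): Z₁ = 26.0 + j19.5 Ω, |Z₁| = 32.5 Ω
Branch 2 (−jX_C): Z₂ = −j118 Ω
Parallel: Z = Z₁Z₂/(Z₁+Z₂), |Z| = 37.6 Ω, ∠Z = 22.0°
cos φ = cos(22.0°) = 0.927

0.927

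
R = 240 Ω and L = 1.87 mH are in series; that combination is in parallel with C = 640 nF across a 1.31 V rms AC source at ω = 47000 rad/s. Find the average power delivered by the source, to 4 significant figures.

X_L = ωL = 87.89 Ω
X_C = 1/(ωC) = 33.24 Ω
Branch 1 (R+jX_L): Z₁ = 240.0 + j87.89 Ω, |Z₁| = 255.6 Ω
Branch 2 (−jX_C): Z₂ = −j33.24 Ω
Parallel: Z = Z₁Z₂/(Z₁+Z₂), |Z| = 34.52 Ω, ∠Z = -82.71°
I = V/|Z| = 37.95 mA
P = VI cos φ = 1.31 × 0.03795 × cos(-82.71°) = 6.305 mW

6.305 mW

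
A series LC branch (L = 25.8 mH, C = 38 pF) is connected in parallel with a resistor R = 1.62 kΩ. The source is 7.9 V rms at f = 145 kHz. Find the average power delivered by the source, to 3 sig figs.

38.5 mW

ω = 2πf = 911100 rad/s
X_L = ωL = 23500 Ω
X_C = 1/(ωC) = 28900 Ω
Branch 1: Z₁ = R = 1620 Ω
Branch 2 (series LC): Z₂ = j(X_L − X_C) = −j5380 Ω
Parallel: Z = Z₁Z₂/(Z₁+Z₂), |Z| = 1550 Ω, ∠Z = -16.8°
I = V/|Z| = 5.09 mA
P = VI cos φ = 7.9 × 0.00509 × cos(-16.8°) = 38.5 mW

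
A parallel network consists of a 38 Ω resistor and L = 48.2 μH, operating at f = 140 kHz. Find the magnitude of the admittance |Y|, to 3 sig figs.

35.3 mS

ω = 2πf = 879600 rad/s
X_L = ωL = 42.4 Ω
Parallel: admittances add. Y = 1/R + 1/(jωL)
Y = (0.0263 − j0.0236) S
|Y| = 0.0353 S → |Z| = 1/|Y| = 28.3 Ω, ∠Z = −∠Y = 41.9°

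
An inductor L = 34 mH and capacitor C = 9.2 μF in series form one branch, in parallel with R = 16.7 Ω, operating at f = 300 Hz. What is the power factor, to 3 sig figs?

0.359

ω = 2πf = 1885 rad/s
X_L = ωL = 64.1 Ω
X_C = 1/(ωC) = 57.7 Ω
Branch 1: Z₁ = R = 16.7 Ω
Branch 2 (series LC): Z₂ = j(X_L − X_C) = j6.42 Ω
Parallel: Z = Z₁Z₂/(Z₁+Z₂), |Z| = 6.00 Ω, ∠Z = 69.0°
cos φ = cos(69.0°) = 0.359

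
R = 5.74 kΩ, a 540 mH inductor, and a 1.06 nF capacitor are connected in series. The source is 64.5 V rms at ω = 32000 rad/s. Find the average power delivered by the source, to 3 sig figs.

X_L = ωL = 17300 Ω
X_C = 1/(ωC) = 29500 Ω
Net reactance X = X_L − X_C = -12200 Ω
Z = 5740 − j12200 Ω
|Z| = √(5740² + 12200²) = 13500 Ω
∠Z = arctan(-12200/5740) = -64.8°
I = V/|Z| = 4.78 mA
P = VI cos φ = 64.5 × 0.00478 × cos(-64.8°) = 131 mW

131 mW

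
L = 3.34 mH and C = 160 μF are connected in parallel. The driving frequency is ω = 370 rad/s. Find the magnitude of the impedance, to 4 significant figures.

X_L = ωL = 1.236 Ω
X_C = 1/(ωC) = 16.89 Ω
Parallel: admittances add. Y = 1/(jωL) + jωC
Y = (0 − j0.7500) S
|Y| = 0.7500 S → |Z| = 1/|Y| = 1.333 Ω, ∠Z = −∠Y = 90.00°

1.333 Ω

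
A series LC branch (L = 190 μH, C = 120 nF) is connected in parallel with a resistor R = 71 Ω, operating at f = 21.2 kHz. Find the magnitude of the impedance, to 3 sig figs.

ω = 2πf = 133200 rad/s
X_L = ωL = 25.3 Ω
X_C = 1/(ωC) = 62.6 Ω
Branch 1: Z₁ = R = 71.0 Ω
Branch 2 (series LC): Z₂ = j(X_L − X_C) = −j37.3 Ω
Parallel: Z = Z₁Z₂/(Z₁+Z₂), |Z| = 33.0 Ω, ∠Z = -62.3°

33.0 Ω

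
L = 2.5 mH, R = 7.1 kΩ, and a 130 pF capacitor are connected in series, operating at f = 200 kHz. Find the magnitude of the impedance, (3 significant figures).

ω = 2πf = 1.257e+06 rad/s
X_L = ωL = 3140 Ω
X_C = 1/(ωC) = 6120 Ω
Net reactance X = X_L − X_C = -2980 Ω
Z = 7100 − j2980 Ω
|Z| = √(7100² + 2980²) = 7700 Ω

7700 Ω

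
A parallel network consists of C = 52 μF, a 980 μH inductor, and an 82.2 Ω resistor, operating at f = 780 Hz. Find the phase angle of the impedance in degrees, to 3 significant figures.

ω = 2πf = 4901 rad/s
X_L = ωL = 4.80 Ω
X_C = 1/(ωC) = 3.92 Ω
Parallel: admittances add. Y = 1/R + 1/(jωL) + jωC
Y = (0.0122 + j0.0466) S
|Y| = 0.0482 S → |Z| = 1/|Y| = 20.7 Ω, ∠Z = −∠Y = -75.4°

-75.4°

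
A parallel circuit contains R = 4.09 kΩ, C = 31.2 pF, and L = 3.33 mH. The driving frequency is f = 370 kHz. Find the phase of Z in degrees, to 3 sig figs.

13.0°

ω = 2πf = 2.325e+06 rad/s
X_L = ωL = 7740 Ω
X_C = 1/(ωC) = 13800 Ω
Parallel: admittances add. Y = 1/R + 1/(jωL) + jωC
Y = (0.000244 − j5.66e-05) S
|Y| = 0.000251 S → |Z| = 1/|Y| = 3980 Ω, ∠Z = −∠Y = 13.0°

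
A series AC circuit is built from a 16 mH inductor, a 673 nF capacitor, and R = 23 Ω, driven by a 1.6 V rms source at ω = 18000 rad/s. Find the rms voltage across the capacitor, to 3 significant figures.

0.639 V

X_L = ωL = 288 Ω
X_C = 1/(ωC) = 82.5 Ω
Net reactance X = X_L − X_C = 205 Ω
Z = 23.0 + j205 Ω
|Z| = √(23.0² + 205²) = 207 Ω
I = V/|Z| = 7.74 mA
V_C = I·|Z_C| = 0.00774 × 82.5 = 0.639 V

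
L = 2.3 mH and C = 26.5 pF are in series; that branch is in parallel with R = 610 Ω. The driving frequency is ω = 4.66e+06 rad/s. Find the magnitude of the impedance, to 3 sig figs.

594 Ω

X_L = ωL = 10700 Ω
X_C = 1/(ωC) = 8100 Ω
Branch 1: Z₁ = R = 610 Ω
Branch 2 (series LC): Z₂ = j(X_L − X_C) = j2620 Ω
Parallel: Z = Z₁Z₂/(Z₁+Z₂), |Z| = 594 Ω, ∠Z = 13.1°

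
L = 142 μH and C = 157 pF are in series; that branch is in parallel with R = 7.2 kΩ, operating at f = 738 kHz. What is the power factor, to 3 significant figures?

0.0988

ω = 2πf = 4.637e+06 rad/s
X_L = ωL = 658 Ω
X_C = 1/(ωC) = 1370 Ω
Branch 1: Z₁ = R = 7200 Ω
Branch 2 (series LC): Z₂ = j(X_L − X_C) = −j715 Ω
Parallel: Z = Z₁Z₂/(Z₁+Z₂), |Z| = 712 Ω, ∠Z = -84.3°
cos φ = cos(-84.3°) = 0.0988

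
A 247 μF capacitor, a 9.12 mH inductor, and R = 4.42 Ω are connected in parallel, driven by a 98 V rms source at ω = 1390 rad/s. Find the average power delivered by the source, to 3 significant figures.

2.17 kW

X_L = ωL = 12.7 Ω
X_C = 1/(ωC) = 2.91 Ω
Parallel: admittances add. Y = 1/R + 1/(jωL) + jωC
Y = (0.226 + j0.264) S
|Y| = 0.348 S → |Z| = 1/|Y| = 2.87 Ω, ∠Z = −∠Y = -49.5°
I = V/|Z| = 34.1 A
P = VI cos φ = 98 × 34.1 × cos(-49.5°) = 2.17 kW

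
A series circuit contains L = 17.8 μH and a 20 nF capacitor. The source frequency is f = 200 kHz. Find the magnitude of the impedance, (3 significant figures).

17.4 Ω

ω = 2πf = 1.257e+06 rad/s
X_L = ωL = 22.4 Ω
X_C = 1/(ωC) = 39.8 Ω
Net reactance X = X_L − X_C = -17.4 Ω
Z = − j17.4 Ω
|Z| = √(0² + 17.4²) = 17.4 Ω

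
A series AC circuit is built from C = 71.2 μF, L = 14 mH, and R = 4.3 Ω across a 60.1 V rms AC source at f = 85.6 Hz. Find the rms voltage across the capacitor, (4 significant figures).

82.28 V

ω = 2πf = 537.8 rad/s
X_L = ωL = 7.530 Ω
X_C = 1/(ωC) = 26.11 Ω
Net reactance X = X_L − X_C = -18.58 Ω
Z = 4.300 − j18.58 Ω
|Z| = √(4.300² + 18.58²) = 19.07 Ω
I = V/|Z| = 3.151 A
V_C = I·|Z_C| = 3.151 × 26.11 = 82.28 V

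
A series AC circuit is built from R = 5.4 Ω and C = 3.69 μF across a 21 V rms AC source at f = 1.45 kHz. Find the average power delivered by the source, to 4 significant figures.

ω = 2πf = 9111 rad/s
X_C = 1/(ωC) = 29.75 Ω
Z = 5.400 − j29.75 Ω
|Z| = √(5.400² + 29.75²) = 30.23 Ω
∠Z = arctan(-29.75/5.400) = -79.71°
I = V/|Z| = 694.6 mA
P = VI cos φ = 21 × 0.6946 × cos(-79.71°) = 2.606 W

2.606 W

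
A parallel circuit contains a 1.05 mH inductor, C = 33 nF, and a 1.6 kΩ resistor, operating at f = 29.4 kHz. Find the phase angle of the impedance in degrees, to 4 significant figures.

-56.39°

ω = 2πf = 184700 rad/s
X_L = ωL = 194.0 Ω
X_C = 1/(ωC) = 164.0 Ω
Parallel: admittances add. Y = 1/R + 1/(jωL) + jωC
Y = (0.0006250 + j0.0009403) S
|Y| = 0.001129 S → |Z| = 1/|Y| = 885.7 Ω, ∠Z = −∠Y = -56.39°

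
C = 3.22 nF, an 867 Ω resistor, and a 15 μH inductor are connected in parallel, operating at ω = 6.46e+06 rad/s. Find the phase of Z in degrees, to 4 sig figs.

X_L = ωL = 96.90 Ω
X_C = 1/(ωC) = 48.07 Ω
Parallel: admittances add. Y = 1/R + 1/(jωL) + jωC
Y = (0.001153 + j0.01048) S
|Y| = 0.01054 S → |Z| = 1/|Y| = 94.84 Ω, ∠Z = −∠Y = -83.72°

-83.72°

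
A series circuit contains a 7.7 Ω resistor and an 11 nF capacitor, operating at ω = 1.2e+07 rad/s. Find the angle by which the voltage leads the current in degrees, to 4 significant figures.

X_C = 1/(ωC) = 7.576 Ω
Z = 7.700 − j7.576 Ω
|Z| = √(7.700² + 7.576²) = 10.80 Ω
∠Z = arctan(-7.576/7.700) = -44.53°

-44.53°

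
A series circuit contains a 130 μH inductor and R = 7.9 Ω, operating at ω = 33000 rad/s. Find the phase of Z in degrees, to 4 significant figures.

28.50°

X_L = ωL = 4.290 Ω
Z = 7.900 + j4.290 Ω
|Z| = √(7.900² + 4.290²) = 8.990 Ω
∠Z = arctan(4.290/7.900) = 28.50°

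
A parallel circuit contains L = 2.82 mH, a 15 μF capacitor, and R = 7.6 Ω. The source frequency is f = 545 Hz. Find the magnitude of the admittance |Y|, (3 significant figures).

ω = 2πf = 3424 rad/s
X_L = ωL = 9.66 Ω
X_C = 1/(ωC) = 19.5 Ω
Parallel: admittances add. Y = 1/R + 1/(jωL) + jωC
Y = (0.132 − j0.0522) S
|Y| = 0.142 S → |Z| = 1/|Y| = 7.06 Ω, ∠Z = −∠Y = 21.6°

142 mS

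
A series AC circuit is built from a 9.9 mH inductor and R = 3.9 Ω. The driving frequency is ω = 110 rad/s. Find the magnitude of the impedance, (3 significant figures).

X_L = ωL = 1.09 Ω
Z = 3.90 + j1.09 Ω
|Z| = √(3.90² + 1.09²) = 4.05 Ω

4.05 Ω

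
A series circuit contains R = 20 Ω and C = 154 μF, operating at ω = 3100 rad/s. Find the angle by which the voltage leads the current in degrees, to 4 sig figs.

X_C = 1/(ωC) = 2.095 Ω
Z = 20.00 − j2.095 Ω
|Z| = √(20.00² + 2.095²) = 20.11 Ω
∠Z = arctan(-2.095/20.00) = -5.979°

-5.979°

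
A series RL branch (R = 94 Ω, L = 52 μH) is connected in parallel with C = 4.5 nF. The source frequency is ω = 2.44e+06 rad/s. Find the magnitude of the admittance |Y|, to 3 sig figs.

X_L = ωL = 127 Ω
X_C = 1/(ωC) = 91.1 Ω
Branch 1 (R+jX_L): Z₁ = 94.0 + j127 Ω, |Z₁| = 158 Ω
Branch 2 (−jX_C): Z₂ = −j91.1 Ω
Parallel: Z = Z₁Z₂/(Z₁+Z₂), |Z| = 143 Ω, ∠Z = -57.4°
|Y| = 1/|Z| = 6.99 mS

6.99 mS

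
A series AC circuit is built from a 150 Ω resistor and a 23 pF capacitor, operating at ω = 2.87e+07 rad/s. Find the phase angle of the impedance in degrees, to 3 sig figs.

X_C = 1/(ωC) = 1510 Ω
Z = 150 − j1510 Ω
|Z| = √(150² + 1510²) = 1520 Ω
∠Z = arctan(-1510/150) = -84.3°

-84.3°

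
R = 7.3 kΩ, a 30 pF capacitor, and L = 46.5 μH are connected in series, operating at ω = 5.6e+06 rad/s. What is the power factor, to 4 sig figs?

0.7886

X_L = ωL = 260.4 Ω
X_C = 1/(ωC) = 5952 Ω
Net reactance X = X_L − X_C = -5692 Ω
Z = 7300 − j5692 Ω
|Z| = √(7300² + 5692²) = 9257 Ω
∠Z = arctan(-5692/7300) = -37.94°
cos φ = cos(-37.94°) = 0.7886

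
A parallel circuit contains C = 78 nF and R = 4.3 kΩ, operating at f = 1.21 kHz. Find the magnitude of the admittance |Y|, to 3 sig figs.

ω = 2πf = 7603 rad/s
X_C = 1/(ωC) = 1690 Ω
Parallel: admittances add. Y = 1/R + jωC
Y = (0.000233 + j0.000593) S
|Y| = 0.000637 S → |Z| = 1/|Y| = 1570 Ω, ∠Z = −∠Y = -68.6°

637 μS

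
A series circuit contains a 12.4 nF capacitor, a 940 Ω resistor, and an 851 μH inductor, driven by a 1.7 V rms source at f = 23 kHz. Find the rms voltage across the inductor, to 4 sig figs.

ω = 2πf = 144500 rad/s
X_L = ωL = 123.0 Ω
X_C = 1/(ωC) = 558.0 Ω
Net reactance X = X_L − X_C = -435.1 Ω
Z = 940.0 − j435.1 Ω
|Z| = √(940.0² + 435.1²) = 1036 Ω
I = V/|Z| = 1.641 mA
V_L = I·|Z_L| = 0.001641 × 123.0 = 0.2018 V

0.2018 V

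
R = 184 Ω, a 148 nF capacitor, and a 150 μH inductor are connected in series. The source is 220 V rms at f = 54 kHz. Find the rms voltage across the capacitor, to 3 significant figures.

23.5 V

ω = 2πf = 339300 rad/s
X_L = ωL = 50.9 Ω
X_C = 1/(ωC) = 19.9 Ω
Net reactance X = X_L − X_C = 31.0 Ω
Z = 184 + j31.0 Ω
|Z| = √(184² + 31.0²) = 187 Ω
I = V/|Z| = 1.18 A
V_C = I·|Z_C| = 1.18 × 19.9 = 23.5 V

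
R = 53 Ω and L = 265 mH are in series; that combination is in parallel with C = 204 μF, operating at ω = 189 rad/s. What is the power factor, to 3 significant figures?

0.324

X_L = ωL = 50.1 Ω
X_C = 1/(ωC) = 25.9 Ω
Branch 1 (R+jX_L): Z₁ = 53.0 + j50.1 Ω, |Z₁| = 72.9 Ω
Branch 2 (−jX_C): Z₂ = −j25.9 Ω
Parallel: Z = Z₁Z₂/(Z₁+Z₂), |Z| = 32.5 Ω, ∠Z = -71.1°
cos φ = cos(-71.1°) = 0.324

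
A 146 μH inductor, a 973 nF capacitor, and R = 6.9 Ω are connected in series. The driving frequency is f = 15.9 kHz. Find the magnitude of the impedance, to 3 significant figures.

8.13 Ω

ω = 2πf = 99900 rad/s
X_L = ωL = 14.6 Ω
X_C = 1/(ωC) = 10.3 Ω
Net reactance X = X_L − X_C = 4.30 Ω
Z = 6.90 + j4.30 Ω
|Z| = √(6.90² + 4.30²) = 8.13 Ω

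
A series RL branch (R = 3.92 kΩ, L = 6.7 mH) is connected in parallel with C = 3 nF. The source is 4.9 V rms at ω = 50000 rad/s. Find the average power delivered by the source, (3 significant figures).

6.08 mW

X_L = ωL = 335 Ω
X_C = 1/(ωC) = 6670 Ω
Branch 1 (R+jX_L): Z₁ = 3920 + j335 Ω, |Z₁| = 3930 Ω
Branch 2 (−jX_C): Z₂ = −j6670 Ω
Parallel: Z = Z₁Z₂/(Z₁+Z₂), |Z| = 3520 Ω, ∠Z = -26.9°
I = V/|Z| = 1.39 mA
P = VI cos φ = 4.9 × 0.00139 × cos(-26.9°) = 6.08 mW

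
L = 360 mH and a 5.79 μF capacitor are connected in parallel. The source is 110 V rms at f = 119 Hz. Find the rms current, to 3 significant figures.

67.5 mA

ω = 2πf = 747.7 rad/s
X_L = ωL = 269 Ω
X_C = 1/(ωC) = 231 Ω
Parallel: admittances add. Y = 1/(jωL) + jωC
Y = (0 + j0.000614) S
|Y| = 0.000614 S → |Z| = 1/|Y| = 1630 Ω, ∠Z = −∠Y = -90.0°
I = V/|Z| = 110/1630 = 67.5 mA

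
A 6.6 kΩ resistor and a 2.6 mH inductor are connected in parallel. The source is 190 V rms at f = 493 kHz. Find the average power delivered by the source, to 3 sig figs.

5.47 W

ω = 2πf = 3.098e+06 rad/s
X_L = ωL = 8050 Ω
Parallel: admittances add. Y = 1/R + 1/(jωL)
Y = (0.000152 − j0.000124) S
|Y| = 0.000196 S → |Z| = 1/|Y| = 5100 Ω, ∠Z = −∠Y = 39.3°
I = V/|Z| = 37.2 mA
P = VI cos φ = 190 × 0.0372 × cos(39.3°) = 5.47 W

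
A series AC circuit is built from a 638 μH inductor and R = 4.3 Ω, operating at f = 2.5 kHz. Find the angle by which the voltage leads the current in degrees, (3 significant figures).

66.8°

ω = 2πf = 15710 rad/s
X_L = ωL = 10.0 Ω
Z = 4.30 + j10.0 Ω
|Z| = √(4.30² + 10.0²) = 10.9 Ω
∠Z = arctan(10.0/4.30) = 66.8°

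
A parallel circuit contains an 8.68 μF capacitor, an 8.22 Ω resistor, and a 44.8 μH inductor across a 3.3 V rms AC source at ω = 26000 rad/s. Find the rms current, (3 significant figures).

X_L = ωL = 1.16 Ω
X_C = 1/(ωC) = 4.43 Ω
Parallel: admittances add. Y = 1/R + 1/(jωL) + jωC
Y = (0.122 − j0.633) S
|Y| = 0.644 S → |Z| = 1/|Y| = 1.55 Ω, ∠Z = −∠Y = 79.1°
I = V/|Z| = 3.3/1.55 = 2.13 A

2.13 A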